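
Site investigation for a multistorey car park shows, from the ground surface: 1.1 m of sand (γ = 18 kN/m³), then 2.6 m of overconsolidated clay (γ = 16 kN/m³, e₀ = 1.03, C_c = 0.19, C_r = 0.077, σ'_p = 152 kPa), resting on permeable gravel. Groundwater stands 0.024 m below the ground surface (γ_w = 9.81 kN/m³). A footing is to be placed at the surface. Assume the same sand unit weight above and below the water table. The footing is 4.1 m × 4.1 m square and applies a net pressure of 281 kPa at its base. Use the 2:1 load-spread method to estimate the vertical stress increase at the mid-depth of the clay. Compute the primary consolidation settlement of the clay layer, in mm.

S_c ≈ 86.1 mm

Mid-depth of clay below the ground surface: z = 1.1 + 2.6/2 = 2.4 m.
Total vertical stress at mid-clay: σ_v = 18×1.1 + 16×1.3 = 40.6 kPa.
Pore pressure: u = 9.81×(2.4 − 0.024) = 23.309 kPa.
Initial effective stress: σ'_0 = σ_v − u = 40.6 − 23.309 = 17.291 kPa.
Stress increase at mid-clay by the 2:1 spreading method:
Δσ = qBL/((B+z)(L+z)) = 281×4.1×4.1/((4.1+2.4)(4.1+2.4)) = 111.8 kPa
Final effective stress: σ'_f = 17.291 + 111.8 = 129.09 kPa.
σ'_f = 129.09 ≤ σ'_p = 152 kPa, so the clay remains overconsolidated and only the recompression index applies:
S_c = C_r·H/(1+e₀)·log₁₀(σ'_f/σ'_0) = 0.077×2.6/2.03×log₁₀(129.09/17.291)
    = 0.098622 × 0.87307 = 0.0861 m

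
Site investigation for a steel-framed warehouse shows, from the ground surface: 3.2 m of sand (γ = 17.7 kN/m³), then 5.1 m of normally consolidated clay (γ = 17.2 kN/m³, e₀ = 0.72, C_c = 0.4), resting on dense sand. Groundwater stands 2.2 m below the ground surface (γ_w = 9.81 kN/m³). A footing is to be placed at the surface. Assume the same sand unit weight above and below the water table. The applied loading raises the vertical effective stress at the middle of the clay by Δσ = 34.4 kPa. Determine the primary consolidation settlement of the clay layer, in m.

S_c ≈ 0.217 m

Mid-depth of clay below the ground surface: z = 3.2 + 5.1/2 = 5.75 m.
Total vertical stress at mid-clay: σ_v = 17.7×3.2 + 17.2×2.55 = 100.5 kPa.
Pore pressure: u = 9.81×(5.75 − 2.2) = 34.825 kPa.
Initial effective stress: σ'_0 = σ_v − u = 100.5 − 34.825 = 65.675 kPa.
Final effective stress: σ'_f = σ'_0 + Δσ = 65.675 + 34.4 = 100.07 kPa.
Normally consolidated clay, so the full stress increment lies on the virgin compression line:
S_c = C_c·H/(1+e₀)·log₁₀(σ'_f/σ'_0) = 0.4×5.1/(1+0.72)×log₁₀(100.07/65.675)
    = 1.186 × 0.1829 = 0.2169 m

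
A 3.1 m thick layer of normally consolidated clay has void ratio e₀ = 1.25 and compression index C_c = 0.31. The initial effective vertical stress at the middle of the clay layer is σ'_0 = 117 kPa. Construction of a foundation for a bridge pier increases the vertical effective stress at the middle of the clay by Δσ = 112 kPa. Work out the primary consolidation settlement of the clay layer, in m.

Final effective stress: σ'_f = σ'_0 + Δσ = 117 + 112 = 229 kPa.
Normally consolidated clay, so the full stress increment lies on the virgin compression line:
S_c = C_c·H/(1+e₀)·log₁₀(σ'_f/σ'_0) = 0.31×3.1/(1+1.25)×log₁₀(229/117)
    = 0.42711 × 0.29165 = 0.1246 m

S_c ≈ 0.125 m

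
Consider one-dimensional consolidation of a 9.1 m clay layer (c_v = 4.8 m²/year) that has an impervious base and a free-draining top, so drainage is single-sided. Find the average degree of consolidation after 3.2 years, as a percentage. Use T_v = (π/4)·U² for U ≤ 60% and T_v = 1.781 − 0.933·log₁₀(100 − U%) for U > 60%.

U ≈ 48.6 %

Drainage path length: H_d = H = 9.1 m (single drainage).
T_v = c_v·t/H_d² = 4.8×3.2/9.1² = 0.18548.
T_v = 0.18548 corresponds to the U ≤ 60% branch:
U = √(4T_v/π) = 0.486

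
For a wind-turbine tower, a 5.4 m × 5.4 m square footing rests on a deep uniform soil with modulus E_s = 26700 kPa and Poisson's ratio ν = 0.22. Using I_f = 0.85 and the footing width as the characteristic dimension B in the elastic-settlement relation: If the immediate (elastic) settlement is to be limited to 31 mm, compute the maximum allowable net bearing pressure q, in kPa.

q ≈ 189 kPa

S_e = q·B·(1−ν²)/E_s · I_f  ⇒  q = S_e·E_s / (B·(1−ν²)·I_f).
q = 0.031 × 26700 / (5.4 × 0.9516 × 0.85) = 189.5 kPa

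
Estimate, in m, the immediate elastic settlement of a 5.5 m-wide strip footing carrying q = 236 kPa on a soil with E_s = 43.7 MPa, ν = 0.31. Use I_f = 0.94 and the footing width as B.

S_e ≈ 0.0252 m

Immediate (elastic) settlement: S_e = q·B·(1−ν²)/E_s · I_f.
E_s = 43.7 MPa = 43700 kPa.
S_e = 236 × 5.5 × (1 − 0.31²) / 43700 × 0.94
    = 236 × 5.5 × 0.9039 / 43700 × 0.94
    = 0.02524 m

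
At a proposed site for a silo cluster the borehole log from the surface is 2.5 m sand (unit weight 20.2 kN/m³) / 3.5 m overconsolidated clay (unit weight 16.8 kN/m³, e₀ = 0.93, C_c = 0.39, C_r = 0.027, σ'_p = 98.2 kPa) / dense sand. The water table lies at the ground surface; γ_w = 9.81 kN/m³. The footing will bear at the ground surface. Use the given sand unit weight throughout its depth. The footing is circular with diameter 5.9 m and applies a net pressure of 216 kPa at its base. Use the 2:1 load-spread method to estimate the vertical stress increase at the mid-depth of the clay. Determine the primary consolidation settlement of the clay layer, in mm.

S_c ≈ 58.2 mm

Mid-depth of clay below the ground surface: z = 2.5 + 3.5/2 = 4.25 m.
Total vertical stress at mid-clay: σ_v = 20.2×2.5 + 16.8×1.75 = 79.9 kPa.
Pore pressure: u = 9.81×(4.25 − 0) = 41.693 kPa.
Initial effective stress: σ'_0 = σ_v − u = 79.9 − 41.693 = 38.207 kPa.
Stress increase at mid-clay by the 2:1 spreading method:
Δσ ≈ qD²/(D+z)² = 216×5.9²/(5.9+4.25)² = 72.984 kPa
Final effective stress: σ'_f = 38.207 + 72.984 = 111.19 kPa.
σ'_f = 111.19 > σ'_p = 98.2 kPa, so the stress path crosses the preconsolidation pressure — recompression up to σ'_p, then virgin compression beyond:
S_c = H/(1+e₀)·[C_r·log₁₀(σ'_p/σ'_0) + C_c·log₁₀(σ'_f/σ'_p)]
    = 3.5/1.93 × [0.027×log₁₀(98.2/38.207) + 0.39×log₁₀(111.19/98.2)]
    = 1.8135 × [0.011069 + 0.021042] = 0.05823 m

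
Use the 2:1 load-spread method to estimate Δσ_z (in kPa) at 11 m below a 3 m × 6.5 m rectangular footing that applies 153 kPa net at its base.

By the 2:1 method the load spreads at 1 horizontal : 2 vertical, so at depth z the loaded area has grown by z in each plan dimension:
Δσ = qBL/((B+z)(L+z)) = 153×3×6.5/((3+11)(6.5+11)) = 12.178 kPa

Δσ_z ≈ 12.2 kPa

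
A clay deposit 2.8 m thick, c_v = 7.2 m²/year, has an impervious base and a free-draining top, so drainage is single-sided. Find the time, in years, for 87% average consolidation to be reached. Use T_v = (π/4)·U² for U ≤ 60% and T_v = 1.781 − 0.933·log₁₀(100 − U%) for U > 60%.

t ≈ 0.808 years

Drainage path length: H_d = H = 2.8 m (single drainage).
U > 60%: T_v = 1.781 − 0.933·log₁₀(100 − 87) = 0.74169.
t = T_v·H_d²/c_v = 0.74169×2.8²/7.2 = 0.8076 years.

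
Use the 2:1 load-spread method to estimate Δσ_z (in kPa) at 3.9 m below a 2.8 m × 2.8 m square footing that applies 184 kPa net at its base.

Δσ_z ≈ 32.1 kPa

By the 2:1 method the load spreads at 1 horizontal : 2 vertical, so at depth z the loaded area has grown by z in each plan dimension:
Δσ = qBL/((B+z)(L+z)) = 184×2.8×2.8/((2.8+3.9)(2.8+3.9)) = 32.135 kPa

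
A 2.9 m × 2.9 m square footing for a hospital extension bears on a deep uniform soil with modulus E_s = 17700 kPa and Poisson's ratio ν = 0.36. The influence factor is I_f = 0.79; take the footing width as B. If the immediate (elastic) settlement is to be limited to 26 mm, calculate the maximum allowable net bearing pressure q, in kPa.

S_e = q·B·(1−ν²)/E_s · I_f  ⇒  q = S_e·E_s / (B·(1−ν²)·I_f).
q = 0.026 × 17700 / (2.9 × 0.8704 × 0.79) = 230.8 kPa

q ≈ 231 kPa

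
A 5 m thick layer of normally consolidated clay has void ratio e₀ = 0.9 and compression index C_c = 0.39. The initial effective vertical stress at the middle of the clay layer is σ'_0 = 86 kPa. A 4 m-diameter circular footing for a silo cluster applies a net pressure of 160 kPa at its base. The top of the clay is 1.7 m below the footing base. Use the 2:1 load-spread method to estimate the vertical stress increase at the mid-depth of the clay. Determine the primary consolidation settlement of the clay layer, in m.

S_c ≈ 0.163 m

Mid-depth of clay below the footing base: z = 1.7 + 5/2 = 4.2 m.
Stress increase at mid-clay by the 2:1 spreading method:
Δσ ≈ qD²/(D+z)² = 160×4²/(4+4.2)² = 38.073 kPa
Final effective stress: σ'_f = σ'_0 + Δσ = 86 + 38.073 = 124.07 kPa.
Normally consolidated clay, so the full stress increment lies on the virgin compression line:
S_c = C_c·H/(1+e₀)·log₁₀(σ'_f/σ'_0) = 0.39×5/(1+0.9)×log₁₀(124.07/86)
    = 1.0263 × 0.15917 = 0.1634 m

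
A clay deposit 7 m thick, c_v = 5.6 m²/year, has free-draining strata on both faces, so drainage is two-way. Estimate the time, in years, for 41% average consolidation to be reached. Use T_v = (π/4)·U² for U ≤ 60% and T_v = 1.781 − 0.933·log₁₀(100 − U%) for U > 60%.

t ≈ 0.289 years

Drainage path length: H_d = H/2 = 3.5 m (double drainage).
U ≤ 60%: T_v = (π/4)·U² = (π/4)×0.41² = 0.13203.
t = T_v·H_d²/c_v = 0.13203×3.5²/5.6 = 0.2888 years.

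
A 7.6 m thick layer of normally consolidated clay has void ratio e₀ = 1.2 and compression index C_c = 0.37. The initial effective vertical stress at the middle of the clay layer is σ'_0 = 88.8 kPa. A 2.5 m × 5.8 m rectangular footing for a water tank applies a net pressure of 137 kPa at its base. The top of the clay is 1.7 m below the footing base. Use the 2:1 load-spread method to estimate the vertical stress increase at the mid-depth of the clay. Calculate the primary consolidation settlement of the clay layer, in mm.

Mid-depth of clay below the footing base: z = 1.7 + 7.6/2 = 5.5 m.
Stress increase at mid-clay by the 2:1 spreading method:
Δσ = qBL/((B+z)(L+z)) = 137×2.5×5.8/((2.5+5.5)(5.8+5.5)) = 21.975 kPa
Final effective stress: σ'_f = σ'_0 + Δσ = 88.8 + 21.975 = 110.78 kPa.
Normally consolidated clay, so the full stress increment lies on the virgin compression line:
S_c = C_c·H/(1+e₀)·log₁₀(σ'_f/σ'_0) = 0.37×7.6/(1+1.2)×log₁₀(110.78/88.8)
    = 1.2782 × 0.096048 = 0.1228 m

S_c ≈ 123 mm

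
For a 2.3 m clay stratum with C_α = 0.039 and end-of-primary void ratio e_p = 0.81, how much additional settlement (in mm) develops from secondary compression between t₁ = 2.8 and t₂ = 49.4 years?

S_s ≈ 61.8 mm

Secondary compression: S_s = C_α·H/(1+e_p)·log₁₀(t₂/t₁)
S_s = 0.039×2.3/(1+0.81)×log₁₀(49.4/2.8)
    = 0.04956 × 1.247 = 0.06178 m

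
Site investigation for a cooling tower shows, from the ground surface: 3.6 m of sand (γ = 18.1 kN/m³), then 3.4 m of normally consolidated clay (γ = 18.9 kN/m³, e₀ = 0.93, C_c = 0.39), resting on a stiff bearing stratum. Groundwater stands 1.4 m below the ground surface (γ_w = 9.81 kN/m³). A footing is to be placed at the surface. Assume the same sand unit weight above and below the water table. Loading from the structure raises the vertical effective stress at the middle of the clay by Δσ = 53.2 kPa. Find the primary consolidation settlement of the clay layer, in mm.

S_c ≈ 192 mm

Mid-depth of clay below the ground surface: z = 3.6 + 3.4/2 = 5.3 m.
Total vertical stress at mid-clay: σ_v = 18.1×3.6 + 18.9×1.7 = 97.29 kPa.
Pore pressure: u = 9.81×(5.3 − 1.4) = 38.259 kPa.
Initial effective stress: σ'_0 = σ_v − u = 97.29 − 38.259 = 59.031 kPa.
Final effective stress: σ'_f = σ'_0 + Δσ = 59.031 + 53.2 = 112.23 kPa.
Normally consolidated clay, so the full stress increment lies on the virgin compression line:
S_c = C_c·H/(1+e₀)·log₁₀(σ'_f/σ'_0) = 0.39×3.4/(1+0.93)×log₁₀(112.23/59.031)
    = 0.68705 × 0.27903 = 0.1917 m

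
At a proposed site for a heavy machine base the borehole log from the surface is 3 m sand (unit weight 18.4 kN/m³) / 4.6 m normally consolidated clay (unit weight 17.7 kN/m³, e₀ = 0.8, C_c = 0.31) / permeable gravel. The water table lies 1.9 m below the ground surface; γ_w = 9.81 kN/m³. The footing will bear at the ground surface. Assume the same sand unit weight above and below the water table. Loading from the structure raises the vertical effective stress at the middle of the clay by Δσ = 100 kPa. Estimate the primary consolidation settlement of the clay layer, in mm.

Mid-depth of clay below the ground surface: z = 3 + 4.6/2 = 5.3 m.
Total vertical stress at mid-clay: σ_v = 18.4×3 + 17.7×2.3 = 95.91 kPa.
Pore pressure: u = 9.81×(5.3 − 1.9) = 33.354 kPa.
Initial effective stress: σ'_0 = σ_v − u = 95.91 − 33.354 = 62.556 kPa.
Final effective stress: σ'_f = σ'_0 + Δσ = 62.556 + 100 = 162.56 kPa.
Normally consolidated clay, so the full stress increment lies on the virgin compression line:
S_c = C_c·H/(1+e₀)·log₁₀(σ'_f/σ'_0) = 0.31×4.6/(1+0.8)×log₁₀(162.56/62.556)
    = 0.79222 × 0.41474 = 0.3286 m

S_c ≈ 329 mm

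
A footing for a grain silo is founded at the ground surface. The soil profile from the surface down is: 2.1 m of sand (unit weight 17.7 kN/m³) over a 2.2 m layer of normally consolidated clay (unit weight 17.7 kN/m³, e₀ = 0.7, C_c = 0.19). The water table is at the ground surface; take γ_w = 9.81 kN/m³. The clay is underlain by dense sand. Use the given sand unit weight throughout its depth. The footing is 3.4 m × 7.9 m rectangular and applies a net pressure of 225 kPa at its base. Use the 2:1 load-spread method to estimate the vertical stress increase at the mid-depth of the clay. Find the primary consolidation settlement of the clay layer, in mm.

S_c ≈ 155 mm

Mid-depth of clay below the ground surface: z = 2.1 + 2.2/2 = 3.2 m.
Total vertical stress at mid-clay: σ_v = 17.7×2.1 + 17.7×1.1 = 56.64 kPa.
Pore pressure: u = 9.81×(3.2 − 0) = 31.392 kPa.
Initial effective stress: σ'_0 = σ_v − u = 56.64 − 31.392 = 25.248 kPa.
Stress increase at mid-clay by the 2:1 spreading method:
Δσ = qBL/((B+z)(L+z)) = 225×3.4×7.9/((3.4+3.2)(7.9+3.2)) = 82.494 kPa
Final effective stress: σ'_f = σ'_0 + Δσ = 25.248 + 82.494 = 107.74 kPa.
Normally consolidated clay, so the full stress increment lies on the virgin compression line:
S_c = C_c·H/(1+e₀)·log₁₀(σ'_f/σ'_0) = 0.19×2.2/(1+0.7)×log₁₀(107.74/25.248)
    = 0.24588 × 0.63015 = 0.1549 m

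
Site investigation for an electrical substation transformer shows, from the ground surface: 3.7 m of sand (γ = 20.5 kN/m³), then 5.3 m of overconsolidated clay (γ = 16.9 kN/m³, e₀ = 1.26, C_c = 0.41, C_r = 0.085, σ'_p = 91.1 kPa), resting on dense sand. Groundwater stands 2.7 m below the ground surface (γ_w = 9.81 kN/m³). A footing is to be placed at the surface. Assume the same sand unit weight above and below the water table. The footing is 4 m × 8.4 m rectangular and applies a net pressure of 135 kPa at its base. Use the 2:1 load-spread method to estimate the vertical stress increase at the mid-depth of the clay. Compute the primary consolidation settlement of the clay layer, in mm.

S_c ≈ 102 mm

Mid-depth of clay below the ground surface: z = 3.7 + 5.3/2 = 6.35 m.
Total vertical stress at mid-clay: σ_v = 20.5×3.7 + 16.9×2.65 = 120.64 kPa.
Pore pressure: u = 9.81×(6.35 − 2.7) = 35.806 kPa.
Initial effective stress: σ'_0 = σ_v − u = 120.64 − 35.806 = 84.834 kPa.
Stress increase at mid-clay by the 2:1 spreading method:
Δσ = qBL/((B+z)(L+z)) = 135×4×8.4/((4+6.35)(8.4+6.35)) = 29.713 kPa
Final effective stress: σ'_f = 84.834 + 29.713 = 114.55 kPa.
σ'_f = 114.55 > σ'_p = 91.1 kPa, so the stress path crosses the preconsolidation pressure — recompression up to σ'_p, then virgin compression beyond:
S_c = H/(1+e₀)·[C_r·log₁₀(σ'_p/σ'_0) + C_c·log₁₀(σ'_f/σ'_p)]
    = 5.3/2.26 × [0.085×log₁₀(91.1/84.834) + 0.41×log₁₀(114.55/91.1)]
    = 2.3451 × [0.0026306 + 0.040785] = 0.1018 m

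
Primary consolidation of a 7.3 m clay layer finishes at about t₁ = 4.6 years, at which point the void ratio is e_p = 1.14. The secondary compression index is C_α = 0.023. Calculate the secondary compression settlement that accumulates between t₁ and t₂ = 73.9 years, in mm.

Secondary compression: S_s = C_α·H/(1+e_p)·log₁₀(t₂/t₁)
S_s = 0.023×7.3/(1+1.14)×log₁₀(73.9/4.6)
    = 0.07846 × 1.206 = 0.09461 m

S_s ≈ 94.6 mm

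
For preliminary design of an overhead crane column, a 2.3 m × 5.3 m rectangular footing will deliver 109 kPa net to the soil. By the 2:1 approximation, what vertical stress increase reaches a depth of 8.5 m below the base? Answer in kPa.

By the 2:1 method the load spreads at 1 horizontal : 2 vertical, so at depth z the loaded area has grown by z in each plan dimension:
Δσ = qBL/((B+z)(L+z)) = 109×2.3×5.3/((2.3+8.5)(5.3+8.5)) = 8.9151 kPa

Δσ_z ≈ 8.92 kPa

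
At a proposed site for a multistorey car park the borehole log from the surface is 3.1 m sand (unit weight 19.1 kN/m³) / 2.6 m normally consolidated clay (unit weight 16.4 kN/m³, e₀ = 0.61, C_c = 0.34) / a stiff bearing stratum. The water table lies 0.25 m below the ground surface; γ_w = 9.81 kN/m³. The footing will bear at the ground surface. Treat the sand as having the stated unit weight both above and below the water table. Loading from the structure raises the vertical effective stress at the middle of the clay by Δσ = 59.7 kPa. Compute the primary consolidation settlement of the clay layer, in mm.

S_c ≈ 218 mm

Mid-depth of clay below the ground surface: z = 3.1 + 2.6/2 = 4.4 m.
Total vertical stress at mid-clay: σ_v = 19.1×3.1 + 16.4×1.3 = 80.53 kPa.
Pore pressure: u = 9.81×(4.4 − 0.25) = 40.712 kPa.
Initial effective stress: σ'_0 = σ_v − u = 80.53 − 40.712 = 39.818 kPa.
Final effective stress: σ'_f = σ'_0 + Δσ = 39.818 + 59.7 = 99.518 kPa.
Normally consolidated clay, so the full stress increment lies on the virgin compression line:
S_c = C_c·H/(1+e₀)·log₁₀(σ'_f/σ'_0) = 0.34×2.6/(1+0.61)×log₁₀(99.518/39.818)
    = 0.54907 × 0.39782 = 0.2184 m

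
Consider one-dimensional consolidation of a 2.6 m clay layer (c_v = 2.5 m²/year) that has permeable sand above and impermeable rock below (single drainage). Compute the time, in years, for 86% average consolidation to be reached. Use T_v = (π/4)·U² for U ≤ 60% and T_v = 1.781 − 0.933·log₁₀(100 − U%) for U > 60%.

Drainage path length: H_d = H = 2.6 m (single drainage).
U > 60%: T_v = 1.781 − 0.933·log₁₀(100 − 86) = 0.71166.
t = T_v·H_d²/c_v = 0.71166×2.6²/2.5 = 1.924 years.

t ≈ 1.92 years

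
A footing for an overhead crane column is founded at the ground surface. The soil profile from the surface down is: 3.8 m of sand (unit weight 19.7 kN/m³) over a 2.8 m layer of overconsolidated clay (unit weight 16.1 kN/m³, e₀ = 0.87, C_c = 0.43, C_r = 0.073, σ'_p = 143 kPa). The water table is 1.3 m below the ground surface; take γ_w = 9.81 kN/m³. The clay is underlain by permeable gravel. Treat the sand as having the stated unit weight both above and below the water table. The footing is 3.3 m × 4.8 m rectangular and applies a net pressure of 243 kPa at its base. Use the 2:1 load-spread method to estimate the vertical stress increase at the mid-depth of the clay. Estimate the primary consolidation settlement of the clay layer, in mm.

Mid-depth of clay below the ground surface: z = 3.8 + 2.8/2 = 5.2 m.
Total vertical stress at mid-clay: σ_v = 19.7×3.8 + 16.1×1.4 = 97.4 kPa.
Pore pressure: u = 9.81×(5.2 − 1.3) = 38.259 kPa.
Initial effective stress: σ'_0 = σ_v − u = 97.4 − 38.259 = 59.141 kPa.
Stress increase at mid-clay by the 2:1 spreading method:
Δσ = qBL/((B+z)(L+z)) = 243×3.3×4.8/((3.3+5.2)(4.8+5.2)) = 45.284 kPa
Final effective stress: σ'_f = 59.141 + 45.284 = 104.42 kPa.
σ'_f = 104.42 ≤ σ'_p = 143 kPa, so the clay remains overconsolidated and only the recompression index applies:
S_c = C_r·H/(1+e₀)·log₁₀(σ'_f/σ'_0) = 0.073×2.8/1.87×log₁₀(104.42/59.141)
    = 0.1093 × 0.2469 = 0.02699 m

S_c ≈ 27 mm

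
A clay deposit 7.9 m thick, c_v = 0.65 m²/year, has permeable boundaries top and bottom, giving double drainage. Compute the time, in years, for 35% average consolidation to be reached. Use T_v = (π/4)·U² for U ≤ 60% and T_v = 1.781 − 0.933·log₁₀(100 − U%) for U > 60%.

Drainage path length: H_d = H/2 = 3.95 m (double drainage).
U ≤ 60%: T_v = (π/4)·U² = (π/4)×0.35² = 0.096211.
t = T_v·H_d²/c_v = 0.096211×3.95²/0.65 = 2.309 years.

t ≈ 2.31 years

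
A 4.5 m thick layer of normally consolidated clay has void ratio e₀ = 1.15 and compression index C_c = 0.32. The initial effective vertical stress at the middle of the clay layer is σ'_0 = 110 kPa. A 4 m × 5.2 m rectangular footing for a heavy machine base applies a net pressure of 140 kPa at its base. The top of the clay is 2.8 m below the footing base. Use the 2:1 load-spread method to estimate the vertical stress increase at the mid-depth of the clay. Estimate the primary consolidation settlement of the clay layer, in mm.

S_c ≈ 73 mm

Mid-depth of clay below the footing base: z = 2.8 + 4.5/2 = 5.05 m.
Stress increase at mid-clay by the 2:1 spreading method:
Δσ = qBL/((B+z)(L+z)) = 140×4×5.2/((4+5.05)(5.2+5.05)) = 31.392 kPa
Final effective stress: σ'_f = σ'_0 + Δσ = 110 + 31.392 = 141.39 kPa.
Normally consolidated clay, so the full stress increment lies on the virgin compression line:
S_c = C_c·H/(1+e₀)·log₁₀(σ'_f/σ'_0) = 0.32×4.5/(1+1.15)×log₁₀(141.39/110)
    = 0.66977 × 0.10903 = 0.07303 m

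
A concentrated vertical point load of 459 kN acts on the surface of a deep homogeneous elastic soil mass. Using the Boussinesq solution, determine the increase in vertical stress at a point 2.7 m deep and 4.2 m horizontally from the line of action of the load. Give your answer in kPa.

Boussinesq vertical stress below a point load on an elastic half-space:
Δσ_z = 3P/(2πz²) · [1 + (r/z)²]^(−5/2)
r/z = 4.2/2.7 = 1.5556; [1+(r/z)²]^(−5/2) = 0.046239.
Δσ_z = 3×459/(2π×2.7²) × 0.046239 = 30.063 × 0.046239 = 1.39 kPa

Δσ_z ≈ 1.39 kPa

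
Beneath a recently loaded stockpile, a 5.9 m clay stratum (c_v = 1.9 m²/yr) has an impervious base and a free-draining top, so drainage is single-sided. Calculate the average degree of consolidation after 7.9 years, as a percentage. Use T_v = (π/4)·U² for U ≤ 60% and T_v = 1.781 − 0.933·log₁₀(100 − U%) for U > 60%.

Drainage path length: H_d = H = 5.9 m (single drainage).
T_v = c_v·t/H_d² = 1.9×7.9/5.9² = 0.4312.
T_v = 0.4312 corresponds to the U > 60% branch:
U = 1 − 10^((1.781 − T_v)/0.933)/100 = 0.7203

U ≈ 72 %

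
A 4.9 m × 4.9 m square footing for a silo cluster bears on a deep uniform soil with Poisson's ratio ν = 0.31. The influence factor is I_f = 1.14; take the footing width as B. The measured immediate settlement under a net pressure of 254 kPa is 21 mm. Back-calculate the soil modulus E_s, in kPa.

E_s ≈ 61100 kPa

S_e = q·B·(1−ν²)/E_s · I_f  ⇒  E_s = q·B·(1−ν²)·I_f / S_e.
E_s = 254 × 4.9 × 0.9039 × 1.14 / 0.021 = 61070 kPa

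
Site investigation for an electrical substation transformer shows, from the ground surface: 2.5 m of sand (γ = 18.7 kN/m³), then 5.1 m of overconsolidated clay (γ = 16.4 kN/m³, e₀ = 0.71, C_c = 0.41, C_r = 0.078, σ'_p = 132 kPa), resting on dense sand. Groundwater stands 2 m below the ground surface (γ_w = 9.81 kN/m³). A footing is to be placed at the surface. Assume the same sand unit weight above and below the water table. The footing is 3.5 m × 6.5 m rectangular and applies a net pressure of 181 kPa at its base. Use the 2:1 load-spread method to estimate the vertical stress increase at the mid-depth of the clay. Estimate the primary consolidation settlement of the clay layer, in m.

S_c ≈ 0.0543 m

Mid-depth of clay below the ground surface: z = 2.5 + 5.1/2 = 5.05 m.
Total vertical stress at mid-clay: σ_v = 18.7×2.5 + 16.4×2.55 = 88.57 kPa.
Pore pressure: u = 9.81×(5.05 − 2) = 29.921 kPa.
Initial effective stress: σ'_0 = σ_v − u = 88.57 − 29.921 = 58.649 kPa.
Stress increase at mid-clay by the 2:1 spreading method:
Δσ = qBL/((B+z)(L+z)) = 181×3.5×6.5/((3.5+5.05)(6.5+5.05)) = 41.698 kPa
Final effective stress: σ'_f = 58.649 + 41.698 = 100.35 kPa.
σ'_f = 100.35 ≤ σ'_p = 132 kPa, so the clay remains overconsolidated and only the recompression index applies:
S_c = C_r·H/(1+e₀)·log₁₀(σ'_f/σ'_0) = 0.078×5.1/1.71×log₁₀(100.35/58.649)
    = 0.23263 × 0.23326 = 0.05426 m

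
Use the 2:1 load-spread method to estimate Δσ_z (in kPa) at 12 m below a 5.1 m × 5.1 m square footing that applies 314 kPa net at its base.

By the 2:1 method the load spreads at 1 horizontal : 2 vertical, so at depth z the loaded area has grown by z in each plan dimension:
Δσ = qBL/((B+z)(L+z)) = 314×5.1×5.1/((5.1+12)(5.1+12)) = 27.93 kPa

Δσ_z ≈ 27.9 kPa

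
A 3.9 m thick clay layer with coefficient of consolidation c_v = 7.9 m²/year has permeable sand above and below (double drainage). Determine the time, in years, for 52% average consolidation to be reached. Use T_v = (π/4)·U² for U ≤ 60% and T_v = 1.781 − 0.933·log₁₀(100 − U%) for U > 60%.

Drainage path length: H_d = H/2 = 1.95 m (double drainage).
U ≤ 60%: T_v = (π/4)·U² = (π/4)×0.52² = 0.21237.
t = T_v·H_d²/c_v = 0.21237×1.95²/7.9 = 0.1022 years.

t ≈ 0.102 years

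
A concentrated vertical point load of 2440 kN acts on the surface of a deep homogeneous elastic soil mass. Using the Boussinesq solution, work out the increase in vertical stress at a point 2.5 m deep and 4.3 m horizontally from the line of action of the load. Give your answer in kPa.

Boussinesq vertical stress below a point load on an elastic half-space:
Δσ_z = 3P/(2πz²) · [1 + (r/z)²]^(−5/2)
r/z = 4.3/2.5 = 1.72; [1+(r/z)²]^(−5/2) = 0.032078.
Δσ_z = 3×2440/(2π×2.5²) × 0.032078 = 186.4 × 0.032078 = 5.979 kPa

Δσ_z ≈ 5.98 kPa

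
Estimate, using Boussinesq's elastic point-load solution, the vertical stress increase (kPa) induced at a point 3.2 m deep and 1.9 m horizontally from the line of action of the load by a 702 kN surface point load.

Boussinesq vertical stress below a point load on an elastic half-space:
Δσ_z = 3P/(2πz²) · [1 + (r/z)²]^(−5/2)
r/z = 1.9/3.2 = 0.59375; [1+(r/z)²]^(−5/2) = 0.47003.
Δσ_z = 3×702/(2π×3.2²) × 0.47003 = 32.732 × 0.47003 = 15.39 kPa

Δσ_z ≈ 15.4 kPa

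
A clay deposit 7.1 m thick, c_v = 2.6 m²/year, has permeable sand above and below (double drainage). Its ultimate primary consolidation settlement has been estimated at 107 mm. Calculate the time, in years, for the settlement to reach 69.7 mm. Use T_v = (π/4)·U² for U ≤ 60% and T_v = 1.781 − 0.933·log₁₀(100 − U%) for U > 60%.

Drainage path length: H_d = H/2 = 3.55 m (double drainage).
U = S(t)/S_ult = 69.7/107 = 0.6514.
U > 60%: T_v = 1.781 − 0.933·log₁₀(100 − 65.14) = 0.34201.
t = T_v·H_d²/c_v = 0.34201×3.55²/2.6 = 1.658 years.

t ≈ 1.66 years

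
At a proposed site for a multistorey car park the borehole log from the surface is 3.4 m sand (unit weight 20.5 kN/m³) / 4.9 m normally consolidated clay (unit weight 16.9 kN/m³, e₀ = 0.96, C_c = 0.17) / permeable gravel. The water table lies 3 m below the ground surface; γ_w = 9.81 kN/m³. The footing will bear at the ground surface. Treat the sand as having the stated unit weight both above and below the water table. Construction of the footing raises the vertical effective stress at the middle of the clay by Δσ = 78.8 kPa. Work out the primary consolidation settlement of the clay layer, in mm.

Mid-depth of clay below the ground surface: z = 3.4 + 4.9/2 = 5.85 m.
Total vertical stress at mid-clay: σ_v = 20.5×3.4 + 16.9×2.45 = 111.11 kPa.
Pore pressure: u = 9.81×(5.85 − 3) = 27.959 kPa.
Initial effective stress: σ'_0 = σ_v − u = 111.11 − 27.959 = 83.151 kPa.
Final effective stress: σ'_f = σ'_0 + Δσ = 83.151 + 78.8 = 161.95 kPa.
Normally consolidated clay, so the full stress increment lies on the virgin compression line:
S_c = C_c·H/(1+e₀)·log₁₀(σ'_f/σ'_0) = 0.17×4.9/(1+0.96)×log₁₀(161.95/83.151)
    = 0.425 × 0.28951 = 0.123 m

S_c ≈ 123 mm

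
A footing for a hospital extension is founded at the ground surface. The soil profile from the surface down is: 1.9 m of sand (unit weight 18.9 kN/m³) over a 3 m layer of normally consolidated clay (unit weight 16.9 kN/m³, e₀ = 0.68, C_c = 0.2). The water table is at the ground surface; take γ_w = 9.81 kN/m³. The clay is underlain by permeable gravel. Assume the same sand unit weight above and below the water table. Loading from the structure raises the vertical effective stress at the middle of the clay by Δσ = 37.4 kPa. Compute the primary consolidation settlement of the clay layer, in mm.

Mid-depth of clay below the ground surface: z = 1.9 + 3/2 = 3.4 m.
Total vertical stress at mid-clay: σ_v = 18.9×1.9 + 16.9×1.5 = 61.26 kPa.
Pore pressure: u = 9.81×(3.4 − 0) = 33.354 kPa.
Initial effective stress: σ'_0 = σ_v − u = 61.26 − 33.354 = 27.906 kPa.
Final effective stress: σ'_f = σ'_0 + Δσ = 27.906 + 37.4 = 65.306 kPa.
Normally consolidated clay, so the full stress increment lies on the virgin compression line:
S_c = C_c·H/(1+e₀)·log₁₀(σ'_f/σ'_0) = 0.2×3/(1+0.68)×log₁₀(65.306/27.906)
    = 0.35714 × 0.36926 = 0.1319 m

S_c ≈ 132 mm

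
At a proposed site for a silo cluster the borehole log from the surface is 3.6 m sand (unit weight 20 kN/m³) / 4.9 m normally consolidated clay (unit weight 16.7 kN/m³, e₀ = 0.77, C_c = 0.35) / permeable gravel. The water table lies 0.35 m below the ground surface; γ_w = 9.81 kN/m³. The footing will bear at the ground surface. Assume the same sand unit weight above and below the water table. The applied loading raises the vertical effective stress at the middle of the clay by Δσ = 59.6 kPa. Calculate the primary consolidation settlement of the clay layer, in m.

S_c ≈ 0.301 m

Mid-depth of clay below the ground surface: z = 3.6 + 4.9/2 = 6.05 m.
Total vertical stress at mid-clay: σ_v = 20×3.6 + 16.7×2.45 = 112.91 kPa.
Pore pressure: u = 9.81×(6.05 − 0.35) = 55.917 kPa.
Initial effective stress: σ'_0 = σ_v − u = 112.91 − 55.917 = 56.993 kPa.
Final effective stress: σ'_f = σ'_0 + Δσ = 56.993 + 59.6 = 116.59 kPa.
Normally consolidated clay, so the full stress increment lies on the virgin compression line:
S_c = C_c·H/(1+e₀)·log₁₀(σ'_f/σ'_0) = 0.35×4.9/(1+0.77)×log₁₀(116.59/56.993)
    = 0.96893 × 0.31084 = 0.3012 m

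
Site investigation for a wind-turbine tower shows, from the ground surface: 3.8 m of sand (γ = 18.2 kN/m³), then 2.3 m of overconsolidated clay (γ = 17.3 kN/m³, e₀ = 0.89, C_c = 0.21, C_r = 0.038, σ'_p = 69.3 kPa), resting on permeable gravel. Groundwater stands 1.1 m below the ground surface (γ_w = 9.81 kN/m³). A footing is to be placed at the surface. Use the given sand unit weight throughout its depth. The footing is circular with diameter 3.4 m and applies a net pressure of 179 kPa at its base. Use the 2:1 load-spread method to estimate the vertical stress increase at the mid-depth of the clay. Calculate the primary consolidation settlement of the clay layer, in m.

Mid-depth of clay below the ground surface: z = 3.8 + 2.3/2 = 4.95 m.
Total vertical stress at mid-clay: σ_v = 18.2×3.8 + 17.3×1.15 = 89.055 kPa.
Pore pressure: u = 9.81×(4.95 − 1.1) = 37.769 kPa.
Initial effective stress: σ'_0 = σ_v − u = 89.055 − 37.769 = 51.286 kPa.
Stress increase at mid-clay by the 2:1 spreading method:
Δσ ≈ qD²/(D+z)² = 179×3.4²/(3.4+4.95)² = 29.678 kPa
Final effective stress: σ'_f = 51.286 + 29.678 = 80.964 kPa.
σ'_f = 80.964 > σ'_p = 69.3 kPa, so the stress path crosses the preconsolidation pressure — recompression up to σ'_p, then virgin compression beyond:
S_c = H/(1+e₀)·[C_r·log₁₀(σ'_p/σ'_0) + C_c·log₁₀(σ'_f/σ'_p)]
    = 2.3/1.89 × [0.038×log₁₀(69.3/51.286) + 0.21×log₁₀(80.964/69.3)]
    = 1.2169 × [0.0049679 + 0.014187] = 0.02331 m

S_c ≈ 0.0233 m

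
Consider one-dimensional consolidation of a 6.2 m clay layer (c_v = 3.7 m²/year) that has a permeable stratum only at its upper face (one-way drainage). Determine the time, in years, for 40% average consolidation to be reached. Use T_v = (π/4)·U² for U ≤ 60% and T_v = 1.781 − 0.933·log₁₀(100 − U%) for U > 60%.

t ≈ 1.31 years

Drainage path length: H_d = H = 6.2 m (single drainage).
U ≤ 60%: T_v = (π/4)·U² = (π/4)×0.4² = 0.12566.
t = T_v·H_d²/c_v = 0.12566×6.2²/3.7 = 1.306 years.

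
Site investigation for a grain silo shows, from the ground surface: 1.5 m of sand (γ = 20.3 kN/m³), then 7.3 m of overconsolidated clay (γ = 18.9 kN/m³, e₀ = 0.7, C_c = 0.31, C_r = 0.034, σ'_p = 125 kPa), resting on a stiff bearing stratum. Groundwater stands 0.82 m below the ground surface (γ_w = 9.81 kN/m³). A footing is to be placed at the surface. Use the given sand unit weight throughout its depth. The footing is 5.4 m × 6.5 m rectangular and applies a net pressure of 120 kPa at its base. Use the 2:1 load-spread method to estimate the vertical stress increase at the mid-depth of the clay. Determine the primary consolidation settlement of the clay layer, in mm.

S_c ≈ 29.9 mm

Mid-depth of clay below the ground surface: z = 1.5 + 7.3/2 = 5.15 m.
Total vertical stress at mid-clay: σ_v = 20.3×1.5 + 18.9×3.65 = 99.435 kPa.
Pore pressure: u = 9.81×(5.15 − 0.82) = 42.477 kPa.
Initial effective stress: σ'_0 = σ_v − u = 99.435 − 42.477 = 56.958 kPa.
Stress increase at mid-clay by the 2:1 spreading method:
Δσ = qBL/((B+z)(L+z)) = 120×5.4×6.5/((5.4+5.15)(6.5+5.15)) = 34.27 kPa
Final effective stress: σ'_f = 56.958 + 34.27 = 91.228 kPa.
σ'_f = 91.228 ≤ σ'_p = 125 kPa, so the clay remains overconsolidated and only the recompression index applies:
S_c = C_r·H/(1+e₀)·log₁₀(σ'_f/σ'_0) = 0.034×7.3/1.7×log₁₀(91.228/56.958)
    = 0.146 × 0.20457 = 0.02987 m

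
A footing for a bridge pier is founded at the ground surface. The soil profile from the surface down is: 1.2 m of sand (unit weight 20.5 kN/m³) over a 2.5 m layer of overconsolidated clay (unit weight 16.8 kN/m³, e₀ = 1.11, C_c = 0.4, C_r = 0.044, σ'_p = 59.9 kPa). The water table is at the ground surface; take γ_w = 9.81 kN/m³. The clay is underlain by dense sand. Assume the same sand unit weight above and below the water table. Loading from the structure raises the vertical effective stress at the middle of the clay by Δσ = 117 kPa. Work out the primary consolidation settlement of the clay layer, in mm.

S_c ≈ 196 mm

Mid-depth of clay below the ground surface: z = 1.2 + 2.5/2 = 2.45 m.
Total vertical stress at mid-clay: σ_v = 20.5×1.2 + 16.8×1.25 = 45.6 kPa.
Pore pressure: u = 9.81×(2.45 − 0) = 24.035 kPa.
Initial effective stress: σ'_0 = σ_v − u = 45.6 − 24.035 = 21.565 kPa.
Final effective stress: σ'_f = 21.565 + 117 = 138.56 kPa.
σ'_f = 138.56 > σ'_p = 59.9 kPa, so the stress path crosses the preconsolidation pressure — recompression up to σ'_p, then virgin compression beyond:
S_c = H/(1+e₀)·[C_r·log₁₀(σ'_p/σ'_0) + C_c·log₁₀(σ'_f/σ'_p)]
    = 2.5/2.11 × [0.044×log₁₀(59.9/21.565) + 0.4×log₁₀(138.56/59.9)]
    = 1.1848 × [0.019522 + 0.14568] = 0.1957 m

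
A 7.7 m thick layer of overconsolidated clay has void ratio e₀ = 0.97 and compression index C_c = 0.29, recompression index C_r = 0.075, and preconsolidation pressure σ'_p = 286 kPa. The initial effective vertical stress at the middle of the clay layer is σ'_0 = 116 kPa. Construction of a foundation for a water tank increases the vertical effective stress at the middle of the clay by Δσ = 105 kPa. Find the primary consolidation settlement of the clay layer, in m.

Final effective stress: σ'_f = 116 + 105 = 221 kPa.
σ'_f = 221 ≤ σ'_p = 286 kPa, so the clay remains overconsolidated and only the recompression index applies:
S_c = C_r·H/(1+e₀)·log₁₀(σ'_f/σ'_0) = 0.075×7.7/1.97×log₁₀(221/116)
    = 0.29314 × 0.27993 = 0.08206 m

S_c ≈ 0.0821 m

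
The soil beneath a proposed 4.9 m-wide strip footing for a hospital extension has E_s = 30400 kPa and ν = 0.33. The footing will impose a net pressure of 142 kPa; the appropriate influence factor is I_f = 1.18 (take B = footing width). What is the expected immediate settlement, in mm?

S_e ≈ 24.1 mm

Immediate (elastic) settlement: S_e = q·B·(1−ν²)/E_s · I_f.
S_e = 142 × 4.9 × (1 − 0.33²) / 30400 × 1.18
    = 142 × 4.9 × 0.8911 / 30400 × 1.18
    = 0.02407 m = 24.07 mm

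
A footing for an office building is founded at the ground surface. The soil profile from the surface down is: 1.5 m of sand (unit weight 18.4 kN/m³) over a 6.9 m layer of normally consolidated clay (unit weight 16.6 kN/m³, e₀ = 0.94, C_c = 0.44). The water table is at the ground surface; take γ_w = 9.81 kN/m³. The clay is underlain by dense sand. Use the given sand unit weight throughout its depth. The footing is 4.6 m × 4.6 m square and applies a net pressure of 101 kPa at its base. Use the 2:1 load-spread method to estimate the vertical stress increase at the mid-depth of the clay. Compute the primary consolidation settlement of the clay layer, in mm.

Mid-depth of clay below the ground surface: z = 1.5 + 6.9/2 = 4.95 m.
Total vertical stress at mid-clay: σ_v = 18.4×1.5 + 16.6×3.45 = 84.87 kPa.
Pore pressure: u = 9.81×(4.95 − 0) = 48.56 kPa.
Initial effective stress: σ'_0 = σ_v − u = 84.87 − 48.56 = 36.31 kPa.
Stress increase at mid-clay by the 2:1 spreading method:
Δσ = qBL/((B+z)(L+z)) = 101×4.6×4.6/((4.6+4.95)(4.6+4.95)) = 23.433 kPa
Final effective stress: σ'_f = σ'_0 + Δσ = 36.31 + 23.433 = 59.743 kPa.
Normally consolidated clay, so the full stress increment lies on the virgin compression line:
S_c = C_c·H/(1+e₀)·log₁₀(σ'_f/σ'_0) = 0.44×6.9/(1+0.94)×log₁₀(59.743/36.31)
    = 1.5649 × 0.21626 = 0.3384 m

S_c ≈ 338 mm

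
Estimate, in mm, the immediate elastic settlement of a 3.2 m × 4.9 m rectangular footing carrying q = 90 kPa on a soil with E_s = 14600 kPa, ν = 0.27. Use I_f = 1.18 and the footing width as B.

S_e ≈ 21.6 mm

Immediate (elastic) settlement: S_e = q·B·(1−ν²)/E_s · I_f.
S_e = 90 × 3.2 × (1 − 0.27²) / 14600 × 1.18
    = 90 × 3.2 × 0.9271 / 14600 × 1.18
    = 0.02158 m = 21.58 mm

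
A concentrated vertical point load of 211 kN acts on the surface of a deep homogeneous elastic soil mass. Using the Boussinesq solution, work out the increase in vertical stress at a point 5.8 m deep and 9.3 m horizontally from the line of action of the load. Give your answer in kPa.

Δσ_z ≈ 0.124 kPa

Boussinesq vertical stress below a point load on an elastic half-space:
Δσ_z = 3P/(2πz²) · [1 + (r/z)²]^(−5/2)
r/z = 9.3/5.8 = 1.6034; [1+(r/z)²]^(−5/2) = 0.041496.
Δσ_z = 3×211/(2π×5.8²) × 0.041496 = 2.9948 × 0.041496 = 0.1243 kPa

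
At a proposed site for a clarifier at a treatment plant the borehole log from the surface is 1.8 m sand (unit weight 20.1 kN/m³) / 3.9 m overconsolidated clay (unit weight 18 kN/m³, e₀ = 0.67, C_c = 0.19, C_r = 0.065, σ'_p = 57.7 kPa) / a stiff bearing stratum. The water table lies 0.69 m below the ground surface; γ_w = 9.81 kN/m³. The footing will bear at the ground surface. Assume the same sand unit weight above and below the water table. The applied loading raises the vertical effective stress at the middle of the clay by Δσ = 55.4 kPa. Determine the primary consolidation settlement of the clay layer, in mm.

S_c ≈ 122 mm

Mid-depth of clay below the ground surface: z = 1.8 + 3.9/2 = 3.75 m.
Total vertical stress at mid-clay: σ_v = 20.1×1.8 + 18×1.95 = 71.28 kPa.
Pore pressure: u = 9.81×(3.75 − 0.69) = 30.019 kPa.
Initial effective stress: σ'_0 = σ_v − u = 71.28 − 30.019 = 41.261 kPa.
Final effective stress: σ'_f = 41.261 + 55.4 = 96.661 kPa.
σ'_f = 96.661 > σ'_p = 57.7 kPa, so the stress path crosses the preconsolidation pressure — recompression up to σ'_p, then virgin compression beyond:
S_c = H/(1+e₀)·[C_r·log₁₀(σ'_p/σ'_0) + C_c·log₁₀(σ'_f/σ'_p)]
    = 3.9/1.67 × [0.065×log₁₀(57.7/41.261) + 0.19×log₁₀(96.661/57.7)]
    = 2.3353 × [0.0094663 + 0.042574] = 0.1215 m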